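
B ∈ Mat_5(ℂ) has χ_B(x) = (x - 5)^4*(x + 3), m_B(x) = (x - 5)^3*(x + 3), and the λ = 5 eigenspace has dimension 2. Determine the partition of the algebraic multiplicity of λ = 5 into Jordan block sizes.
Block sizes for λ = 5: [3, 1]

Step 1 — from the characteristic polynomial, algebraic multiplicity of λ = 5 is 4. From dim ker(B − (5)·I) = 2, there are exactly 2 Jordan blocks for λ = 5.
Step 2 — from the minimal polynomial, the factor (x − 5)^3 tells us the largest block for λ = 5 has size 3.
Step 3 — with total size 4, 2 blocks, and largest block 3, the block sizes (in nonincreasing order) are [3, 1].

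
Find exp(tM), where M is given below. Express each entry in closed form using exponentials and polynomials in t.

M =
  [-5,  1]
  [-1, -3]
e^{tM} =
  [-t*exp(-4*t) + exp(-4*t), t*exp(-4*t)]
  [-t*exp(-4*t), t*exp(-4*t) + exp(-4*t)]

Strategy: write M = P · J · P⁻¹ where J is a Jordan canonical form, so e^{tM} = P · e^{tJ} · P⁻¹, and e^{tJ} can be computed block-by-block.

M has Jordan form
J =
  [-4,  1]
  [ 0, -4]
(up to reordering of blocks).

Per-block formulas:
  For a 2×2 Jordan block J_2(-4): exp(t · J_2(-4)) = e^(-4t)·(I + t·N), where N is the 2×2 nilpotent shift.

After assembling e^{tJ} and conjugating by P, we get:

e^{tM} =
  [-t*exp(-4*t) + exp(-4*t), t*exp(-4*t)]
  [-t*exp(-4*t), t*exp(-4*t) + exp(-4*t)]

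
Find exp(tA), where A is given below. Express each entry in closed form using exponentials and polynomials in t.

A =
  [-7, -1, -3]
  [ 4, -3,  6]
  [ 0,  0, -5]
e^{tA} =
  [-2*t*exp(-5*t) + exp(-5*t), -t*exp(-5*t), -3*t*exp(-5*t)]
  [4*t*exp(-5*t), 2*t*exp(-5*t) + exp(-5*t), 6*t*exp(-5*t)]
  [0, 0, exp(-5*t)]

Strategy: write A = P · J · P⁻¹ where J is a Jordan canonical form, so e^{tA} = P · e^{tJ} · P⁻¹, and e^{tJ} can be computed block-by-block.

A has Jordan form
J =
  [-5,  1,  0]
  [ 0, -5,  0]
  [ 0,  0, -5]
(up to reordering of blocks).

Per-block formulas:
  For a 2×2 Jordan block J_2(-5): exp(t · J_2(-5)) = e^(-5t)·(I + t·N), where N is the 2×2 nilpotent shift.
  For a 1×1 block at λ = -5: exp(t · [-5]) = [e^(-5t)].

After assembling e^{tJ} and conjugating by P, we get:

e^{tA} =
  [-2*t*exp(-5*t) + exp(-5*t), -t*exp(-5*t), -3*t*exp(-5*t)]
  [4*t*exp(-5*t), 2*t*exp(-5*t) + exp(-5*t), 6*t*exp(-5*t)]
  [0, 0, exp(-5*t)]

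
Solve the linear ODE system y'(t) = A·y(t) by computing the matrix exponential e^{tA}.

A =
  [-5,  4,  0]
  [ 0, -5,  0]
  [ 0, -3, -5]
e^{tA} =
  [exp(-5*t), 4*t*exp(-5*t), 0]
  [0, exp(-5*t), 0]
  [0, -3*t*exp(-5*t), exp(-5*t)]

Strategy: write A = P · J · P⁻¹ where J is a Jordan canonical form, so e^{tA} = P · e^{tJ} · P⁻¹, and e^{tJ} can be computed block-by-block.

A has Jordan form
J =
  [-5,  1,  0]
  [ 0, -5,  0]
  [ 0,  0, -5]
(up to reordering of blocks).

Per-block formulas:
  For a 1×1 block at λ = -5: exp(t · [-5]) = [e^(-5t)].
  For a 2×2 Jordan block J_2(-5): exp(t · J_2(-5)) = e^(-5t)·(I + t·N), where N is the 2×2 nilpotent shift.

After assembling e^{tJ} and conjugating by P, we get:

e^{tA} =
  [exp(-5*t), 4*t*exp(-5*t), 0]
  [0, exp(-5*t), 0]
  [0, -3*t*exp(-5*t), exp(-5*t)]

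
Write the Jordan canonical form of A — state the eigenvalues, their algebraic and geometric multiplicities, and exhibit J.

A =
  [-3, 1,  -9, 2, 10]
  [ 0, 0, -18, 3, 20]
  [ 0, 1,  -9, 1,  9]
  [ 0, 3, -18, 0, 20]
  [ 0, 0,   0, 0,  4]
J_2(-3) ⊕ J_2(-3) ⊕ J_1(4)

The characteristic polynomial is
  det(x·I − A) = x^5 + 8*x^4 + 6*x^3 - 108*x^2 - 351*x - 324 = (x - 4)*(x + 3)^4

Eigenvalues and multiplicities (the geometric multiplicity of λ is n − rank(A − λI), which equals the number of Jordan blocks for λ):
  λ = -3: algebraic multiplicity = 4, geometric multiplicity = 2
  λ = 4: algebraic multiplicity = 1, geometric multiplicity = 1

Determining the block sizes for each eigenvalue:
  λ = -3: with am = 4 and gm = 2, the partition is not yet determined (e.g. several partitions of 4 into 2 parts exist). Let N = A − (-3)·I. Computing rank(N^1) = 3, rank(N^2) = 1; the number of blocks of size ≥ j is rank(N^{j−1}) − rank(N^j), giving [2, 2]. So we have 2 block(s) of size 2 → block sizes [2, 2]
  λ = 4: one block (gm = 1), so the single block has size am = 1 → block sizes [1]

Assembling the blocks gives a Jordan form
J =
  [-3,  1,  0,  0, 0]
  [ 0, -3,  0,  0, 0]
  [ 0,  0, -3,  1, 0]
  [ 0,  0,  0, -3, 0]
  [ 0,  0,  0,  0, 4]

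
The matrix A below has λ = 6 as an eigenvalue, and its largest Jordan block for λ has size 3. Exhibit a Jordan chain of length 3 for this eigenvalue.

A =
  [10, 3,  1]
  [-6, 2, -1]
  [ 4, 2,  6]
A Jordan chain for λ = 6 of length 3:
v_1 = (2, -4, 4)ᵀ
v_2 = (4, -6, 4)ᵀ
v_3 = (1, 0, 0)ᵀ

Let N = A − (6)·I. We want v_3 with N^3 v_3 = 0 but N^2 v_3 ≠ 0; then v_{j-1} := N · v_j for j = 3, …, 2.

Pick v_3 = (1, 0, 0)ᵀ.
Then v_2 = N · v_3 = (4, -6, 4)ᵀ.
Then v_1 = N · v_2 = (2, -4, 4)ᵀ.

Sanity check: (A − (6)·I) v_1 = (0, 0, 0)ᵀ = 0. ✓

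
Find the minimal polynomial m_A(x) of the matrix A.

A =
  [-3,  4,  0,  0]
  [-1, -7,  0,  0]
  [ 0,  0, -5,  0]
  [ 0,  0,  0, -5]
x^2 + 10*x + 25

The characteristic polynomial is χ_A(x) = (x + 5)^4, so the eigenvalues are known. The minimal polynomial is
  m_A(x) = Π_λ (x − λ)^{k_λ}
where k_λ is the size of the *largest* Jordan block for λ (equivalently, the smallest k with (A − λI)^k v = 0 for every generalised eigenvector v of λ).

  λ = -5: largest Jordan block has size 2, contributing (x + 5)^2

So m_A(x) = (x + 5)^2 = x^2 + 10*x + 25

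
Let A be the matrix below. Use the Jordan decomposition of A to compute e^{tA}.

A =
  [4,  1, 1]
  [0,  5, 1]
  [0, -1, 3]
e^{tA} =
  [exp(4*t), t*exp(4*t), t*exp(4*t)]
  [0, t*exp(4*t) + exp(4*t), t*exp(4*t)]
  [0, -t*exp(4*t), -t*exp(4*t) + exp(4*t)]

Strategy: write A = P · J · P⁻¹ where J is a Jordan canonical form, so e^{tA} = P · e^{tJ} · P⁻¹, and e^{tJ} can be computed block-by-block.

A has Jordan form
J =
  [4, 1, 0]
  [0, 4, 0]
  [0, 0, 4]
(up to reordering of blocks).

Per-block formulas:
  For a 1×1 block at λ = 4: exp(t · [4]) = [e^(4t)].
  For a 2×2 Jordan block J_2(4): exp(t · J_2(4)) = e^(4t)·(I + t·N), where N is the 2×2 nilpotent shift.

After assembling e^{tJ} and conjugating by P, we get:

e^{tA} =
  [exp(4*t), t*exp(4*t), t*exp(4*t)]
  [0, t*exp(4*t) + exp(4*t), t*exp(4*t)]
  [0, -t*exp(4*t), -t*exp(4*t) + exp(4*t)]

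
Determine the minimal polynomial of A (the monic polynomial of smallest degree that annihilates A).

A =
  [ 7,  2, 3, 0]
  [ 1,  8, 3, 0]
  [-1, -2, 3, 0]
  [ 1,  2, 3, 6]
x^2 - 12*x + 36

The characteristic polynomial is χ_A(x) = (x - 6)^4, so the eigenvalues are known. The minimal polynomial is
  m_A(x) = Π_λ (x − λ)^{k_λ}
where k_λ is the size of the *largest* Jordan block for λ (equivalently, the smallest k with (A − λI)^k v = 0 for every generalised eigenvector v of λ).

  λ = 6: largest Jordan block has size 2, contributing (x − 6)^2

So m_A(x) = (x - 6)^2 = x^2 - 12*x + 36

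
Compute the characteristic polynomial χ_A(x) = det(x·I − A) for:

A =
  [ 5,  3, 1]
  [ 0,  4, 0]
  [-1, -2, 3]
x^3 - 12*x^2 + 48*x - 64

Expanding det(x·I − A) (e.g. by cofactor expansion or by noting that A is similar to its Jordan form J, which has the same characteristic polynomial as A) gives
  χ_A(x) = x^3 - 12*x^2 + 48*x - 64
which factors as (x - 4)^3. The eigenvalues (with algebraic multiplicities) are λ = 4 with multiplicity 3.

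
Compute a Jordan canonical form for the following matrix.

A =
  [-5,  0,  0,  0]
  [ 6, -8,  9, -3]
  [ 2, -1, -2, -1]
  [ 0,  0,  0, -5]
J_2(-5) ⊕ J_1(-5) ⊕ J_1(-5)

The characteristic polynomial is
  det(x·I − A) = x^4 + 20*x^3 + 150*x^2 + 500*x + 625 = (x + 5)^4

Eigenvalues and multiplicities (the geometric multiplicity of λ is n − rank(A − λI), which equals the number of Jordan blocks for λ):
  λ = -5: algebraic multiplicity = 4, geometric multiplicity = 3

Determining the block sizes for each eigenvalue:
  λ = -5: 3 blocks summing to 4 forces exactly one block of size 2 and the rest size 1 → block sizes [2, 1, 1]

Assembling the blocks gives a Jordan form
J =
  [-5,  1,  0,  0]
  [ 0, -5,  0,  0]
  [ 0,  0, -5,  0]
  [ 0,  0,  0, -5]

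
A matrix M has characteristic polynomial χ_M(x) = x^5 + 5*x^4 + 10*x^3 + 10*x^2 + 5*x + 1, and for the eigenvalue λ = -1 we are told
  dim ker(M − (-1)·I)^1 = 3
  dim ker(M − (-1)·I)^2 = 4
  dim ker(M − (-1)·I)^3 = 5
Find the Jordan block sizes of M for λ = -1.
Block sizes for λ = -1: [3, 1, 1]

From the dimensions of kernels of powers, the number of Jordan blocks of size at least j is d_j − d_{j−1} where d_j = dim ker(N^j) (with d_0 = 0). Computing the differences gives [3, 1, 1].
The number of blocks of size exactly k is (#blocks of size ≥ k) − (#blocks of size ≥ k + 1), so the partition is: 2 block(s) of size 1, 1 block(s) of size 3.
In nonincreasing order the block sizes are [3, 1, 1].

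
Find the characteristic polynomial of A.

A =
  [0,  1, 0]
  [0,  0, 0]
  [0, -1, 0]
x^3

Expanding det(x·I − A) (e.g. by cofactor expansion or by noting that A is similar to its Jordan form J, which has the same characteristic polynomial as A) gives
  χ_A(x) = x^3
which factors as x^3. The eigenvalues (with algebraic multiplicities) are λ = 0 with multiplicity 3.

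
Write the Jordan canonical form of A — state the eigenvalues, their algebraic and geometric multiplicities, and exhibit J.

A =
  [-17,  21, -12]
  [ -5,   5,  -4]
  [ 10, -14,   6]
J_2(-2) ⊕ J_1(-2)

The characteristic polynomial is
  det(x·I − A) = x^3 + 6*x^2 + 12*x + 8 = (x + 2)^3

Eigenvalues and multiplicities (the geometric multiplicity of λ is n − rank(A − λI), which equals the number of Jordan blocks for λ):
  λ = -2: algebraic multiplicity = 3, geometric multiplicity = 2

Determining the block sizes for each eigenvalue:
  λ = -2: 2 blocks summing to 3 forces exactly one block of size 2 and the rest size 1 → block sizes [2, 1]

Assembling the blocks gives a Jordan form
J =
  [-2,  1,  0]
  [ 0, -2,  0]
  [ 0,  0, -2]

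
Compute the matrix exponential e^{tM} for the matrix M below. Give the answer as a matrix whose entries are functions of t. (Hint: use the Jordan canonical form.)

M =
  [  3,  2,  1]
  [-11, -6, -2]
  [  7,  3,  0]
e^{tM} =
  [t^2*exp(-t)/2 + 4*t*exp(-t) + exp(-t), t^2*exp(-t)/2 + 2*t*exp(-t), t^2*exp(-t)/2 + t*exp(-t)]
  [-3*t^2*exp(-t)/2 - 11*t*exp(-t), -3*t^2*exp(-t)/2 - 5*t*exp(-t) + exp(-t), -3*t^2*exp(-t)/2 - 2*t*exp(-t)]
  [t^2*exp(-t) + 7*t*exp(-t), t^2*exp(-t) + 3*t*exp(-t), t^2*exp(-t) + t*exp(-t) + exp(-t)]

Strategy: write M = P · J · P⁻¹ where J is a Jordan canonical form, so e^{tM} = P · e^{tJ} · P⁻¹, and e^{tJ} can be computed block-by-block.

M has Jordan form
J =
  [-1,  1,  0]
  [ 0, -1,  1]
  [ 0,  0, -1]
(up to reordering of blocks).

Per-block formulas:
  For a 3×3 Jordan block J_3(-1): exp(t · J_3(-1)) = e^(-1t)·(I + t·N + (t^2/2)·N^2), where N is the 3×3 nilpotent shift.

After assembling e^{tJ} and conjugating by P, we get:

e^{tM} =
  [t^2*exp(-t)/2 + 4*t*exp(-t) + exp(-t), t^2*exp(-t)/2 + 2*t*exp(-t), t^2*exp(-t)/2 + t*exp(-t)]
  [-3*t^2*exp(-t)/2 - 11*t*exp(-t), -3*t^2*exp(-t)/2 - 5*t*exp(-t) + exp(-t), -3*t^2*exp(-t)/2 - 2*t*exp(-t)]
  [t^2*exp(-t) + 7*t*exp(-t), t^2*exp(-t) + 3*t*exp(-t), t^2*exp(-t) + t*exp(-t) + exp(-t)]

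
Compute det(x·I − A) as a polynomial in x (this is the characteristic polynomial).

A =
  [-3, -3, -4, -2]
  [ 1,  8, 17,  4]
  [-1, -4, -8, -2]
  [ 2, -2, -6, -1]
x^4 + 4*x^3 + 6*x^2 + 4*x + 1

Expanding det(x·I − A) (e.g. by cofactor expansion or by noting that A is similar to its Jordan form J, which has the same characteristic polynomial as A) gives
  χ_A(x) = x^4 + 4*x^3 + 6*x^2 + 4*x + 1
which factors as (x + 1)^4. The eigenvalues (with algebraic multiplicities) are λ = -1 with multiplicity 4.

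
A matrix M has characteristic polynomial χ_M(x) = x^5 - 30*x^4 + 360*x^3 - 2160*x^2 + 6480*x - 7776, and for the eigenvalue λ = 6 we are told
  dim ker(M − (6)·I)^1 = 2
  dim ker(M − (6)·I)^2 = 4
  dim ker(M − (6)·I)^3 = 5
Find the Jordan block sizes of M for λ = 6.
Block sizes for λ = 6: [3, 2]

From the dimensions of kernels of powers, the number of Jordan blocks of size at least j is d_j − d_{j−1} where d_j = dim ker(N^j) (with d_0 = 0). Computing the differences gives [2, 2, 1].
The number of blocks of size exactly k is (#blocks of size ≥ k) − (#blocks of size ≥ k + 1), so the partition is: 1 block(s) of size 2, 1 block(s) of size 3.
In nonincreasing order the block sizes are [3, 2].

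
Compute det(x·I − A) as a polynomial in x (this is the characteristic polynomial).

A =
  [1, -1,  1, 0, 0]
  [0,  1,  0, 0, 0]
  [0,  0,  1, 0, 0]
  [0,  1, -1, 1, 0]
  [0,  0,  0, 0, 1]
x^5 - 5*x^4 + 10*x^3 - 10*x^2 + 5*x - 1

Expanding det(x·I − A) (e.g. by cofactor expansion or by noting that A is similar to its Jordan form J, which has the same characteristic polynomial as A) gives
  χ_A(x) = x^5 - 5*x^4 + 10*x^3 - 10*x^2 + 5*x - 1
which factors as (x - 1)^5. The eigenvalues (with algebraic multiplicities) are λ = 1 with multiplicity 5.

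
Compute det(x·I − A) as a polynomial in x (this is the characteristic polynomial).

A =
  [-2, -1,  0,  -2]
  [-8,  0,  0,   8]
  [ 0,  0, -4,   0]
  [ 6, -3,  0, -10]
x^4 + 16*x^3 + 96*x^2 + 256*x + 256

Expanding det(x·I − A) (e.g. by cofactor expansion or by noting that A is similar to its Jordan form J, which has the same characteristic polynomial as A) gives
  χ_A(x) = x^4 + 16*x^3 + 96*x^2 + 256*x + 256
which factors as (x + 4)^4. The eigenvalues (with algebraic multiplicities) are λ = -4 with multiplicity 4.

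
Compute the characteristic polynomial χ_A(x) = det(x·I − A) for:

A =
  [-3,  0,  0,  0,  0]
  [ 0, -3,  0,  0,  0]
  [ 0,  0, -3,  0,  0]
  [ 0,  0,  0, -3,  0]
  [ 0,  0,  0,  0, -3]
x^5 + 15*x^4 + 90*x^3 + 270*x^2 + 405*x + 243

Expanding det(x·I − A) (e.g. by cofactor expansion or by noting that A is similar to its Jordan form J, which has the same characteristic polynomial as A) gives
  χ_A(x) = x^5 + 15*x^4 + 90*x^3 + 270*x^2 + 405*x + 243
which factors as (x + 3)^5. The eigenvalues (with algebraic multiplicities) are λ = -3 with multiplicity 5.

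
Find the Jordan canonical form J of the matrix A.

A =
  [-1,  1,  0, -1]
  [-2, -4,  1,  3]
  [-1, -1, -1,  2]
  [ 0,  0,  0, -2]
J_3(-2) ⊕ J_1(-2)

The characteristic polynomial is
  det(x·I − A) = x^4 + 8*x^3 + 24*x^2 + 32*x + 16 = (x + 2)^4

Eigenvalues and multiplicities (the geometric multiplicity of λ is n − rank(A − λI), which equals the number of Jordan blocks for λ):
  λ = -2: algebraic multiplicity = 4, geometric multiplicity = 2

Determining the block sizes for each eigenvalue:
  λ = -2: with am = 4 and gm = 2, the partition is not yet determined (e.g. several partitions of 4 into 2 parts exist). Let N = A − (-2)·I. Computing rank(N^1) = 2, rank(N^2) = 1, rank(N^3) = 0; the number of blocks of size ≥ j is rank(N^{j−1}) − rank(N^j), giving [2, 1, 1]. So we have 1 block(s) of size 3, 1 block(s) of size 1 → block sizes [3, 1]

Assembling the blocks gives a Jordan form
J =
  [-2,  1,  0,  0]
  [ 0, -2,  1,  0]
  [ 0,  0, -2,  0]
  [ 0,  0,  0, -2]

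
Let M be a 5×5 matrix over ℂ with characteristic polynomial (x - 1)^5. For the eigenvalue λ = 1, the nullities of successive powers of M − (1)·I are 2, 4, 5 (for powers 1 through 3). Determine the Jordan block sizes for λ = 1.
Block sizes for λ = 1: [3, 2]

From the dimensions of kernels of powers, the number of Jordan blocks of size at least j is d_j − d_{j−1} where d_j = dim ker(N^j) (with d_0 = 0). Computing the differences gives [2, 2, 1].
The number of blocks of size exactly k is (#blocks of size ≥ k) − (#blocks of size ≥ k + 1), so the partition is: 1 block(s) of size 2, 1 block(s) of size 3.
In nonincreasing order the block sizes are [3, 2].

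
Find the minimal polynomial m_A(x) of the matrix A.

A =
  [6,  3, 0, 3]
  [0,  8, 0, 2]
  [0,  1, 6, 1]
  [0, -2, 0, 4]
x^2 - 12*x + 36

The characteristic polynomial is χ_A(x) = (x - 6)^4, so the eigenvalues are known. The minimal polynomial is
  m_A(x) = Π_λ (x − λ)^{k_λ}
where k_λ is the size of the *largest* Jordan block for λ (equivalently, the smallest k with (A − λI)^k v = 0 for every generalised eigenvector v of λ).

  λ = 6: largest Jordan block has size 2, contributing (x − 6)^2

So m_A(x) = (x - 6)^2 = x^2 - 12*x + 36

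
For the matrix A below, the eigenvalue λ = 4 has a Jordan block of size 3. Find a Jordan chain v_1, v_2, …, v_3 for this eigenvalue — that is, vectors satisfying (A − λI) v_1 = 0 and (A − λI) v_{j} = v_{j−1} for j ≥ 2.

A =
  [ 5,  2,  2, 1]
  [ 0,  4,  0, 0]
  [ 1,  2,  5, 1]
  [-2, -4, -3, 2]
A Jordan chain for λ = 4 of length 3:
v_1 = (1, 0, 0, -1)ᵀ
v_2 = (1, 0, 1, -2)ᵀ
v_3 = (1, 0, 0, 0)ᵀ

Let N = A − (4)·I. We want v_3 with N^3 v_3 = 0 but N^2 v_3 ≠ 0; then v_{j-1} := N · v_j for j = 3, …, 2.

Pick v_3 = (1, 0, 0, 0)ᵀ.
Then v_2 = N · v_3 = (1, 0, 1, -2)ᵀ.
Then v_1 = N · v_2 = (1, 0, 0, -1)ᵀ.

Sanity check: (A − (4)·I) v_1 = (0, 0, 0, 0)ᵀ = 0. ✓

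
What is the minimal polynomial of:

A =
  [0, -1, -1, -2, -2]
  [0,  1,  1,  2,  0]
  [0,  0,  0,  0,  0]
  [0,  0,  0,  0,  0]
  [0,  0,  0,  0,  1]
x^2 - x

The characteristic polynomial is χ_A(x) = x^3*(x - 1)^2, so the eigenvalues are known. The minimal polynomial is
  m_A(x) = Π_λ (x − λ)^{k_λ}
where k_λ is the size of the *largest* Jordan block for λ (equivalently, the smallest k with (A − λI)^k v = 0 for every generalised eigenvector v of λ).

  λ = 0: largest Jordan block has size 1, contributing (x − 0)
  λ = 1: largest Jordan block has size 1, contributing (x − 1)

So m_A(x) = x*(x - 1) = x^2 - x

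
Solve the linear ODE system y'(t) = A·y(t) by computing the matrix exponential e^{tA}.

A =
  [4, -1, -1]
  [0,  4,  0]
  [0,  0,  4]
e^{tA} =
  [exp(4*t), -t*exp(4*t), -t*exp(4*t)]
  [0, exp(4*t), 0]
  [0, 0, exp(4*t)]

Strategy: write A = P · J · P⁻¹ where J is a Jordan canonical form, so e^{tA} = P · e^{tJ} · P⁻¹, and e^{tJ} can be computed block-by-block.

A has Jordan form
J =
  [4, 1, 0]
  [0, 4, 0]
  [0, 0, 4]
(up to reordering of blocks).

Per-block formulas:
  For a 2×2 Jordan block J_2(4): exp(t · J_2(4)) = e^(4t)·(I + t·N), where N is the 2×2 nilpotent shift.
  For a 1×1 block at λ = 4: exp(t · [4]) = [e^(4t)].

After assembling e^{tJ} and conjugating by P, we get:

e^{tA} =
  [exp(4*t), -t*exp(4*t), -t*exp(4*t)]
  [0, exp(4*t), 0]
  [0, 0, exp(4*t)]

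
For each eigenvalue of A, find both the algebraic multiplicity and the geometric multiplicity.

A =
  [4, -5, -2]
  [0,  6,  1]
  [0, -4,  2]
λ = 4: alg = 3, geom = 1

Step 1 — factor the characteristic polynomial to read off the algebraic multiplicities:
  χ_A(x) = (x - 4)^3

Step 2 — compute geometric multiplicities via the rank-nullity identity g(λ) = n − rank(A − λI):
  rank(A − (4)·I) = 2, so dim ker(A − (4)·I) = n − 2 = 1

Summary:
  λ = 4: algebraic multiplicity = 3, geometric multiplicity = 1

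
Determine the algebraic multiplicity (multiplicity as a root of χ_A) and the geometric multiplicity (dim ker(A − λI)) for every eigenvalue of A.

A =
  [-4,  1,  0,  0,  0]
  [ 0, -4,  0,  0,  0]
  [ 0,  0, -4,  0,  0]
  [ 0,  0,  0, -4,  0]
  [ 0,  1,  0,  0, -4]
λ = -4: alg = 5, geom = 4

Step 1 — factor the characteristic polynomial to read off the algebraic multiplicities:
  χ_A(x) = (x + 4)^5

Step 2 — compute geometric multiplicities via the rank-nullity identity g(λ) = n − rank(A − λI):
  rank(A − (-4)·I) = 1, so dim ker(A − (-4)·I) = n − 1 = 4

Summary:
  λ = -4: algebraic multiplicity = 5, geometric multiplicity = 4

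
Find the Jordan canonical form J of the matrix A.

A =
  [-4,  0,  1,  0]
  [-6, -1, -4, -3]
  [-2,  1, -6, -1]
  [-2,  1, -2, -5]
J_3(-4) ⊕ J_1(-4)

The characteristic polynomial is
  det(x·I − A) = x^4 + 16*x^3 + 96*x^2 + 256*x + 256 = (x + 4)^4

Eigenvalues and multiplicities (the geometric multiplicity of λ is n − rank(A − λI), which equals the number of Jordan blocks for λ):
  λ = -4: algebraic multiplicity = 4, geometric multiplicity = 2

Determining the block sizes for each eigenvalue:
  λ = -4: with am = 4 and gm = 2, the partition is not yet determined (e.g. several partitions of 4 into 2 parts exist). Let N = A − (-4)·I. Computing rank(N^1) = 2, rank(N^2) = 1, rank(N^3) = 0; the number of blocks of size ≥ j is rank(N^{j−1}) − rank(N^j), giving [2, 1, 1]. So we have 1 block(s) of size 3, 1 block(s) of size 1 → block sizes [3, 1]

Assembling the blocks gives a Jordan form
J =
  [-4,  1,  0,  0]
  [ 0, -4,  1,  0]
  [ 0,  0, -4,  0]
  [ 0,  0,  0, -4]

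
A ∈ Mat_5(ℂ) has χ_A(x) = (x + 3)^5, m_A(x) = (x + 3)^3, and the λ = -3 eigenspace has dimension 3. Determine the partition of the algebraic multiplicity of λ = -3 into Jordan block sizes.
Block sizes for λ = -3: [3, 1, 1]

Step 1 — from the characteristic polynomial, algebraic multiplicity of λ = -3 is 5. From dim ker(A − (-3)·I) = 3, there are exactly 3 Jordan blocks for λ = -3.
Step 2 — from the minimal polynomial, the factor (x + 3)^3 tells us the largest block for λ = -3 has size 3.
Step 3 — with total size 5, 3 blocks, and largest block 3, the block sizes (in nonincreasing order) are [3, 1, 1].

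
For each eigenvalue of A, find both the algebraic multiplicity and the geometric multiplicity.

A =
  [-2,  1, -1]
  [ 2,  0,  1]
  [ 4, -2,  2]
λ = 0: alg = 3, geom = 1

Step 1 — factor the characteristic polynomial to read off the algebraic multiplicities:
  χ_A(x) = x^3

Step 2 — compute geometric multiplicities via the rank-nullity identity g(λ) = n − rank(A − λI):
  rank(A − (0)·I) = 2, so dim ker(A − (0)·I) = n − 2 = 1

Summary:
  λ = 0: algebraic multiplicity = 3, geometric multiplicity = 1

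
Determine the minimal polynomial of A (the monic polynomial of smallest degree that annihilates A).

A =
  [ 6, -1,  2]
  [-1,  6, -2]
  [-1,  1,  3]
x^2 - 10*x + 25

The characteristic polynomial is χ_A(x) = (x - 5)^3, so the eigenvalues are known. The minimal polynomial is
  m_A(x) = Π_λ (x − λ)^{k_λ}
where k_λ is the size of the *largest* Jordan block for λ (equivalently, the smallest k with (A − λI)^k v = 0 for every generalised eigenvector v of λ).

  λ = 5: largest Jordan block has size 2, contributing (x − 5)^2

So m_A(x) = (x - 5)^2 = x^2 - 10*x + 25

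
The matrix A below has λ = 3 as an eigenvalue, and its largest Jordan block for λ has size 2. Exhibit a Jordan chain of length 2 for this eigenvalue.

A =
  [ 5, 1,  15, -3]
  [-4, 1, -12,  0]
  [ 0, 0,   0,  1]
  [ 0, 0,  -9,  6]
A Jordan chain for λ = 3 of length 2:
v_1 = (2, -4, 0, 0)ᵀ
v_2 = (1, 0, 0, 0)ᵀ

Let N = A − (3)·I. We want v_2 with N^2 v_2 = 0 but N^1 v_2 ≠ 0; then v_{j-1} := N · v_j for j = 2, …, 2.

Pick v_2 = (1, 0, 0, 0)ᵀ.
Then v_1 = N · v_2 = (2, -4, 0, 0)ᵀ.

Sanity check: (A − (3)·I) v_1 = (0, 0, 0, 0)ᵀ = 0. ✓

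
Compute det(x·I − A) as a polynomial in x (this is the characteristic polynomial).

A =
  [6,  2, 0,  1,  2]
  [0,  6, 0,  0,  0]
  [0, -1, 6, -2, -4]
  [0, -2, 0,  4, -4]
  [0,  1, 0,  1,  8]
x^5 - 30*x^4 + 360*x^3 - 2160*x^2 + 6480*x - 7776

Expanding det(x·I − A) (e.g. by cofactor expansion or by noting that A is similar to its Jordan form J, which has the same characteristic polynomial as A) gives
  χ_A(x) = x^5 - 30*x^4 + 360*x^3 - 2160*x^2 + 6480*x - 7776
which factors as (x - 6)^5. The eigenvalues (with algebraic multiplicities) are λ = 6 with multiplicity 5.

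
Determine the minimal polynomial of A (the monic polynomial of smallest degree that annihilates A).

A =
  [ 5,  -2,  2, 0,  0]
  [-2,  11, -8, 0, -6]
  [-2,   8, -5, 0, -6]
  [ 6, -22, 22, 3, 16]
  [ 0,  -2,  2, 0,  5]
x^2 - 8*x + 15

The characteristic polynomial is χ_A(x) = (x - 5)^2*(x - 3)^3, so the eigenvalues are known. The minimal polynomial is
  m_A(x) = Π_λ (x − λ)^{k_λ}
where k_λ is the size of the *largest* Jordan block for λ (equivalently, the smallest k with (A − λI)^k v = 0 for every generalised eigenvector v of λ).

  λ = 3: largest Jordan block has size 1, contributing (x − 3)
  λ = 5: largest Jordan block has size 1, contributing (x − 5)

So m_A(x) = (x - 5)*(x - 3) = x^2 - 8*x + 15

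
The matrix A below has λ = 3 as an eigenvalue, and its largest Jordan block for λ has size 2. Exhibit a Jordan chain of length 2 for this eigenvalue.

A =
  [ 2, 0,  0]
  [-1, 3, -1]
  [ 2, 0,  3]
A Jordan chain for λ = 3 of length 2:
v_1 = (0, -1, 0)ᵀ
v_2 = (0, 0, 1)ᵀ

Let N = A − (3)·I. We want v_2 with N^2 v_2 = 0 but N^1 v_2 ≠ 0; then v_{j-1} := N · v_j for j = 2, …, 2.

Pick v_2 = (0, 0, 1)ᵀ.
Then v_1 = N · v_2 = (0, -1, 0)ᵀ.

Sanity check: (A − (3)·I) v_1 = (0, 0, 0)ᵀ = 0. ✓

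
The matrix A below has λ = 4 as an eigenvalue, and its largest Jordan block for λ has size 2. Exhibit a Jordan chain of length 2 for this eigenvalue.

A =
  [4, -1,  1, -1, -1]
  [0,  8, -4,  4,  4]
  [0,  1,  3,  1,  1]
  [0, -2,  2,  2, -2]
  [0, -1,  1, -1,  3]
A Jordan chain for λ = 4 of length 2:
v_1 = (-1, 4, 1, -2, -1)ᵀ
v_2 = (0, 1, 0, 0, 0)ᵀ

Let N = A − (4)·I. We want v_2 with N^2 v_2 = 0 but N^1 v_2 ≠ 0; then v_{j-1} := N · v_j for j = 2, …, 2.

Pick v_2 = (0, 1, 0, 0, 0)ᵀ.
Then v_1 = N · v_2 = (-1, 4, 1, -2, -1)ᵀ.

Sanity check: (A − (4)·I) v_1 = (0, 0, 0, 0, 0)ᵀ = 0. ✓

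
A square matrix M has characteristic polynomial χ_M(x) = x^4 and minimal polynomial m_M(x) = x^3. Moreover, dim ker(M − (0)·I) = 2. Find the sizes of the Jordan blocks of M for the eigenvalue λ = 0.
Block sizes for λ = 0: [3, 1]

Step 1 — from the characteristic polynomial, algebraic multiplicity of λ = 0 is 4. From dim ker(M − (0)·I) = 2, there are exactly 2 Jordan blocks for λ = 0.
Step 2 — from the minimal polynomial, the factor (x − 0)^3 tells us the largest block for λ = 0 has size 3.
Step 3 — with total size 4, 2 blocks, and largest block 3, the block sizes (in nonincreasing order) are [3, 1].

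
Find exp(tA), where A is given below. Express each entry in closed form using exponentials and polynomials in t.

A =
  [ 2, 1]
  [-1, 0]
e^{tA} =
  [t*exp(t) + exp(t), t*exp(t)]
  [-t*exp(t), -t*exp(t) + exp(t)]

Strategy: write A = P · J · P⁻¹ where J is a Jordan canonical form, so e^{tA} = P · e^{tJ} · P⁻¹, and e^{tJ} can be computed block-by-block.

A has Jordan form
J =
  [1, 1]
  [0, 1]
(up to reordering of blocks).

Per-block formulas:
  For a 2×2 Jordan block J_2(1): exp(t · J_2(1)) = e^(1t)·(I + t·N), where N is the 2×2 nilpotent shift.

After assembling e^{tJ} and conjugating by P, we get:

e^{tA} =
  [t*exp(t) + exp(t), t*exp(t)]
  [-t*exp(t), -t*exp(t) + exp(t)]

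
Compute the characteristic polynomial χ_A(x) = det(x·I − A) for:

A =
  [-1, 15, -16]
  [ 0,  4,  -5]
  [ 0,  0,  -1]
x^3 - 2*x^2 - 7*x - 4

Expanding det(x·I − A) (e.g. by cofactor expansion or by noting that A is similar to its Jordan form J, which has the same characteristic polynomial as A) gives
  χ_A(x) = x^3 - 2*x^2 - 7*x - 4
which factors as (x - 4)*(x + 1)^2. The eigenvalues (with algebraic multiplicities) are λ = -1 with multiplicity 2, λ = 4 with multiplicity 1.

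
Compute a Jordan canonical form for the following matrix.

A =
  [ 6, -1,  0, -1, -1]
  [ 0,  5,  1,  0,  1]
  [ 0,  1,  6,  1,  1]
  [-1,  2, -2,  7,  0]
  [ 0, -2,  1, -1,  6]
J_3(6) ⊕ J_2(6)

The characteristic polynomial is
  det(x·I − A) = x^5 - 30*x^4 + 360*x^3 - 2160*x^2 + 6480*x - 7776 = (x - 6)^5

Eigenvalues and multiplicities (the geometric multiplicity of λ is n − rank(A − λI), which equals the number of Jordan blocks for λ):
  λ = 6: algebraic multiplicity = 5, geometric multiplicity = 2

Determining the block sizes for each eigenvalue:
  λ = 6: with am = 5 and gm = 2, the partition is not yet determined (e.g. several partitions of 5 into 2 parts exist). Let N = A − (6)·I. Computing rank(N^1) = 3, rank(N^2) = 1, rank(N^3) = 0; the number of blocks of size ≥ j is rank(N^{j−1}) − rank(N^j), giving [2, 2, 1]. So we have 1 block(s) of size 3, 1 block(s) of size 2 → block sizes [3, 2]

Assembling the blocks gives a Jordan form
J =
  [6, 1, 0, 0, 0]
  [0, 6, 1, 0, 0]
  [0, 0, 6, 0, 0]
  [0, 0, 0, 6, 1]
  [0, 0, 0, 0, 6]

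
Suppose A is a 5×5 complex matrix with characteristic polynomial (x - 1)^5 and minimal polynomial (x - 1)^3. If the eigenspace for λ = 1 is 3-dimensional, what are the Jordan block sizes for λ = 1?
Block sizes for λ = 1: [3, 1, 1]

Step 1 — from the characteristic polynomial, algebraic multiplicity of λ = 1 is 5. From dim ker(A − (1)·I) = 3, there are exactly 3 Jordan blocks for λ = 1.
Step 2 — from the minimal polynomial, the factor (x − 1)^3 tells us the largest block for λ = 1 has size 3.
Step 3 — with total size 5, 3 blocks, and largest block 3, the block sizes (in nonincreasing order) are [3, 1, 1].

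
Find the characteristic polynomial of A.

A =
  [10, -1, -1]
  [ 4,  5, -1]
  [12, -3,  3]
x^3 - 18*x^2 + 108*x - 216

Expanding det(x·I − A) (e.g. by cofactor expansion or by noting that A is similar to its Jordan form J, which has the same characteristic polynomial as A) gives
  χ_A(x) = x^3 - 18*x^2 + 108*x - 216
which factors as (x - 6)^3. The eigenvalues (with algebraic multiplicities) are λ = 6 with multiplicity 3.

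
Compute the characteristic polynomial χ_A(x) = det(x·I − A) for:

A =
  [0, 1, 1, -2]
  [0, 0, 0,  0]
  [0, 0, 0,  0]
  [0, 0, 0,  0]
x^4

Expanding det(x·I − A) (e.g. by cofactor expansion or by noting that A is similar to its Jordan form J, which has the same characteristic polynomial as A) gives
  χ_A(x) = x^4
which factors as x^4. The eigenvalues (with algebraic multiplicities) are λ = 0 with multiplicity 4.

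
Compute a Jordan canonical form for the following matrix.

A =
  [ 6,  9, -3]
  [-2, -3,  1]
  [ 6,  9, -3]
J_2(0) ⊕ J_1(0)

The characteristic polynomial is
  det(x·I − A) = x^3

Eigenvalues and multiplicities (the geometric multiplicity of λ is n − rank(A − λI), which equals the number of Jordan blocks for λ):
  λ = 0: algebraic multiplicity = 3, geometric multiplicity = 2

Determining the block sizes for each eigenvalue:
  λ = 0: 2 blocks summing to 3 forces exactly one block of size 2 and the rest size 1 → block sizes [2, 1]

Assembling the blocks gives a Jordan form
J =
  [0, 1, 0]
  [0, 0, 0]
  [0, 0, 0]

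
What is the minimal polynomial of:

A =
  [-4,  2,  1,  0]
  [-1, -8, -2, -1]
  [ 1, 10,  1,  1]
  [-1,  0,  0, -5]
x^3 + 12*x^2 + 48*x + 64

The characteristic polynomial is χ_A(x) = (x + 4)^4, so the eigenvalues are known. The minimal polynomial is
  m_A(x) = Π_λ (x − λ)^{k_λ}
where k_λ is the size of the *largest* Jordan block for λ (equivalently, the smallest k with (A − λI)^k v = 0 for every generalised eigenvector v of λ).

  λ = -4: largest Jordan block has size 3, contributing (x + 4)^3

So m_A(x) = (x + 4)^3 = x^3 + 12*x^2 + 48*x + 64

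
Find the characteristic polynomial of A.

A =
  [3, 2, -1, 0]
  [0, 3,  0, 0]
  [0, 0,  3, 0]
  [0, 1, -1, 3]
x^4 - 12*x^3 + 54*x^2 - 108*x + 81

Expanding det(x·I − A) (e.g. by cofactor expansion or by noting that A is similar to its Jordan form J, which has the same characteristic polynomial as A) gives
  χ_A(x) = x^4 - 12*x^3 + 54*x^2 - 108*x + 81
which factors as (x - 3)^4. The eigenvalues (with algebraic multiplicities) are λ = 3 with multiplicity 4.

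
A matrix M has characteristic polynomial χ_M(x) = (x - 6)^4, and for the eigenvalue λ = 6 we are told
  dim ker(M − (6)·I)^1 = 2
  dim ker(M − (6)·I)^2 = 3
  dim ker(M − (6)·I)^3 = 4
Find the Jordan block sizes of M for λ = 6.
Block sizes for λ = 6: [3, 1]

From the dimensions of kernels of powers, the number of Jordan blocks of size at least j is d_j − d_{j−1} where d_j = dim ker(N^j) (with d_0 = 0). Computing the differences gives [2, 1, 1].
The number of blocks of size exactly k is (#blocks of size ≥ k) − (#blocks of size ≥ k + 1), so the partition is: 1 block(s) of size 1, 1 block(s) of size 3.
In nonincreasing order the block sizes are [3, 1].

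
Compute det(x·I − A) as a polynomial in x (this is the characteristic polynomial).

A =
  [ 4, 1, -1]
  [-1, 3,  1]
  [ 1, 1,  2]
x^3 - 9*x^2 + 27*x - 27

Expanding det(x·I − A) (e.g. by cofactor expansion or by noting that A is similar to its Jordan form J, which has the same characteristic polynomial as A) gives
  χ_A(x) = x^3 - 9*x^2 + 27*x - 27
which factors as (x - 3)^3. The eigenvalues (with algebraic multiplicities) are λ = 3 with multiplicity 3.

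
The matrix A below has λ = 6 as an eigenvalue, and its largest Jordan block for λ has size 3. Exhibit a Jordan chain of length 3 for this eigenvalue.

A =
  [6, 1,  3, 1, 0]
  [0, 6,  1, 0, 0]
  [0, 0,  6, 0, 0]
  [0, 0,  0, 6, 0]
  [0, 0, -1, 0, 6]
A Jordan chain for λ = 6 of length 3:
v_1 = (1, 0, 0, 0, 0)ᵀ
v_2 = (3, 1, 0, 0, -1)ᵀ
v_3 = (0, 0, 1, 0, 0)ᵀ

Let N = A − (6)·I. We want v_3 with N^3 v_3 = 0 but N^2 v_3 ≠ 0; then v_{j-1} := N · v_j for j = 3, …, 2.

Pick v_3 = (0, 0, 1, 0, 0)ᵀ.
Then v_2 = N · v_3 = (3, 1, 0, 0, -1)ᵀ.
Then v_1 = N · v_2 = (1, 0, 0, 0, 0)ᵀ.

Sanity check: (A − (6)·I) v_1 = (0, 0, 0, 0, 0)ᵀ = 0. ✓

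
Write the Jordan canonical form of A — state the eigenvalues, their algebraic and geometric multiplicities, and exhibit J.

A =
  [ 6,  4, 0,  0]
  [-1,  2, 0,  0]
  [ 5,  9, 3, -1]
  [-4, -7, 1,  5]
J_2(4) ⊕ J_2(4)

The characteristic polynomial is
  det(x·I − A) = x^4 - 16*x^3 + 96*x^2 - 256*x + 256 = (x - 4)^4

Eigenvalues and multiplicities (the geometric multiplicity of λ is n − rank(A − λI), which equals the number of Jordan blocks for λ):
  λ = 4: algebraic multiplicity = 4, geometric multiplicity = 2

Determining the block sizes for each eigenvalue:
  λ = 4: with am = 4 and gm = 2, the partition is not yet determined (e.g. several partitions of 4 into 2 parts exist). Let N = A − (4)·I. Computing rank(N^1) = 2, rank(N^2) = 0; the number of blocks of size ≥ j is rank(N^{j−1}) − rank(N^j), giving [2, 2]. So we have 2 block(s) of size 2 → block sizes [2, 2]

Assembling the blocks gives a Jordan form
J =
  [4, 1, 0, 0]
  [0, 4, 0, 0]
  [0, 0, 4, 1]
  [0, 0, 0, 4]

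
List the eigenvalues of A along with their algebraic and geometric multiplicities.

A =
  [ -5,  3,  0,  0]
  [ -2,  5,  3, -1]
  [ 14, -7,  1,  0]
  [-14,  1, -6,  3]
λ = 1: alg = 4, geom = 2

Step 1 — factor the characteristic polynomial to read off the algebraic multiplicities:
  χ_A(x) = (x - 1)^4

Step 2 — compute geometric multiplicities via the rank-nullity identity g(λ) = n − rank(A − λI):
  rank(A − (1)·I) = 2, so dim ker(A − (1)·I) = n − 2 = 2

Summary:
  λ = 1: algebraic multiplicity = 4, geometric multiplicity = 2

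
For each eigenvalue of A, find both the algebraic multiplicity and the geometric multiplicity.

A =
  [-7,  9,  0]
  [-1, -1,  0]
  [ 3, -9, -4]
λ = -4: alg = 3, geom = 2

Step 1 — factor the characteristic polynomial to read off the algebraic multiplicities:
  χ_A(x) = (x + 4)^3

Step 2 — compute geometric multiplicities via the rank-nullity identity g(λ) = n − rank(A − λI):
  rank(A − (-4)·I) = 1, so dim ker(A − (-4)·I) = n − 1 = 2

Summary:
  λ = -4: algebraic multiplicity = 3, geometric multiplicity = 2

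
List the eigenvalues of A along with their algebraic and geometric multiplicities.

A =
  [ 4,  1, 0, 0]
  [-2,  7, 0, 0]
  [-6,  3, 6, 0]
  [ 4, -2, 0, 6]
λ = 5: alg = 1, geom = 1; λ = 6: alg = 3, geom = 3

Step 1 — factor the characteristic polynomial to read off the algebraic multiplicities:
  χ_A(x) = (x - 6)^3*(x - 5)

Step 2 — compute geometric multiplicities via the rank-nullity identity g(λ) = n − rank(A − λI):
  rank(A − (5)·I) = 3, so dim ker(A − (5)·I) = n − 3 = 1
  rank(A − (6)·I) = 1, so dim ker(A − (6)·I) = n − 1 = 3

Summary:
  λ = 5: algebraic multiplicity = 1, geometric multiplicity = 1
  λ = 6: algebraic multiplicity = 3, geometric multiplicity = 3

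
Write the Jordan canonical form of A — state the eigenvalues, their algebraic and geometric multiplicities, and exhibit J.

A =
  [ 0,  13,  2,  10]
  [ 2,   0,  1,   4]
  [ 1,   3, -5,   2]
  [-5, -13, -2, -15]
J_3(-5) ⊕ J_1(-5)

The characteristic polynomial is
  det(x·I − A) = x^4 + 20*x^3 + 150*x^2 + 500*x + 625 = (x + 5)^4

Eigenvalues and multiplicities (the geometric multiplicity of λ is n − rank(A − λI), which equals the number of Jordan blocks for λ):
  λ = -5: algebraic multiplicity = 4, geometric multiplicity = 2

Determining the block sizes for each eigenvalue:
  λ = -5: with am = 4 and gm = 2, the partition is not yet determined (e.g. several partitions of 4 into 2 parts exist). Let N = A − (-5)·I. Computing rank(N^1) = 2, rank(N^2) = 1, rank(N^3) = 0; the number of blocks of size ≥ j is rank(N^{j−1}) − rank(N^j), giving [2, 1, 1]. So we have 1 block(s) of size 3, 1 block(s) of size 1 → block sizes [3, 1]

Assembling the blocks gives a Jordan form
J =
  [-5,  1,  0,  0]
  [ 0, -5,  1,  0]
  [ 0,  0, -5,  0]
  [ 0,  0,  0, -5]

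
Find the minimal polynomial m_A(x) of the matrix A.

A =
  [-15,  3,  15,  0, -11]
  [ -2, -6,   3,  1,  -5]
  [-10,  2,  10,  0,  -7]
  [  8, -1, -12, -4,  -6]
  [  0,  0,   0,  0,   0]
x^5 + 15*x^4 + 75*x^3 + 125*x^2

The characteristic polynomial is χ_A(x) = x^2*(x + 5)^3, so the eigenvalues are known. The minimal polynomial is
  m_A(x) = Π_λ (x − λ)^{k_λ}
where k_λ is the size of the *largest* Jordan block for λ (equivalently, the smallest k with (A − λI)^k v = 0 for every generalised eigenvector v of λ).

  λ = -5: largest Jordan block has size 3, contributing (x + 5)^3
  λ = 0: largest Jordan block has size 2, contributing (x − 0)^2

So m_A(x) = x^2*(x + 5)^3 = x^5 + 15*x^4 + 75*x^3 + 125*x^2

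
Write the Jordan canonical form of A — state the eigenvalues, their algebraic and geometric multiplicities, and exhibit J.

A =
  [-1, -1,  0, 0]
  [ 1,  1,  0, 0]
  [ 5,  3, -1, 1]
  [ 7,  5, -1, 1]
J_2(0) ⊕ J_2(0)

The characteristic polynomial is
  det(x·I − A) = x^4

Eigenvalues and multiplicities (the geometric multiplicity of λ is n − rank(A − λI), which equals the number of Jordan blocks for λ):
  λ = 0: algebraic multiplicity = 4, geometric multiplicity = 2

Determining the block sizes for each eigenvalue:
  λ = 0: with am = 4 and gm = 2, the partition is not yet determined (e.g. several partitions of 4 into 2 parts exist). Let N = A − (0)·I. Computing rank(N^1) = 2, rank(N^2) = 0; the number of blocks of size ≥ j is rank(N^{j−1}) − rank(N^j), giving [2, 2]. So we have 2 block(s) of size 2 → block sizes [2, 2]

Assembling the blocks gives a Jordan form
J =
  [0, 1, 0, 0]
  [0, 0, 0, 0]
  [0, 0, 0, 1]
  [0, 0, 0, 0]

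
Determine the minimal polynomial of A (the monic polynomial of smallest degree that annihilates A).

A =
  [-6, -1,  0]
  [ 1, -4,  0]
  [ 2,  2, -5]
x^2 + 10*x + 25

The characteristic polynomial is χ_A(x) = (x + 5)^3, so the eigenvalues are known. The minimal polynomial is
  m_A(x) = Π_λ (x − λ)^{k_λ}
where k_λ is the size of the *largest* Jordan block for λ (equivalently, the smallest k with (A − λI)^k v = 0 for every generalised eigenvector v of λ).

  λ = -5: largest Jordan block has size 2, contributing (x + 5)^2

So m_A(x) = (x + 5)^2 = x^2 + 10*x + 25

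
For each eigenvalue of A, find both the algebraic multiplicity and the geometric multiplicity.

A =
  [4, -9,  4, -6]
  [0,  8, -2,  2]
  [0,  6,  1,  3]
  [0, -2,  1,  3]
λ = 4: alg = 4, geom = 2

Step 1 — factor the characteristic polynomial to read off the algebraic multiplicities:
  χ_A(x) = (x - 4)^4

Step 2 — compute geometric multiplicities via the rank-nullity identity g(λ) = n − rank(A − λI):
  rank(A − (4)·I) = 2, so dim ker(A − (4)·I) = n − 2 = 2

Summary:
  λ = 4: algebraic multiplicity = 4, geometric multiplicity = 2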